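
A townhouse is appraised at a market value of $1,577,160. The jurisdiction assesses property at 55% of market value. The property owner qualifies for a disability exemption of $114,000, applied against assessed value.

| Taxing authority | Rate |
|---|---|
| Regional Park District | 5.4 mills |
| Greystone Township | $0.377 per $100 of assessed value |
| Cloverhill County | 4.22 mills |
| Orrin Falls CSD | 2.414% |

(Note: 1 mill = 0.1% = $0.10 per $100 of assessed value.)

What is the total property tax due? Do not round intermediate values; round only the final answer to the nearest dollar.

Assessed value = $1,577,160 × 0.55 = $867,438
Taxable value = $867,438 − $114,000 = $753,438
Regional Park District: $753,438 × 0.0054 = $4,068.5652
Greystone Township: $753,438 × 0.00377 = $2,840.46126
Cloverhill County: $753,438 × 0.00422 = $3,179.50836
Orrin Falls CSD: $753,438 × 0.02414 = $18,187.99332
Total = $28,276.52814

$28,277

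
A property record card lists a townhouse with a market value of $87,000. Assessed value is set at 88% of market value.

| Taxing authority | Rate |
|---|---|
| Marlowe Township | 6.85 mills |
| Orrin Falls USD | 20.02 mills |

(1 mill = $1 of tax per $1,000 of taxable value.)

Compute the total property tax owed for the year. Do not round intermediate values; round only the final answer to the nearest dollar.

Assessed value = $87,000 × 0.88 = $76,560
Marlowe Township: $76,560 × 0.00685 = $524.436
Orrin Falls USD: $76,560 × 0.02002 = $1,532.7312
Total = $524.436 + $1,532.7312 = $2,057.1672

$2,057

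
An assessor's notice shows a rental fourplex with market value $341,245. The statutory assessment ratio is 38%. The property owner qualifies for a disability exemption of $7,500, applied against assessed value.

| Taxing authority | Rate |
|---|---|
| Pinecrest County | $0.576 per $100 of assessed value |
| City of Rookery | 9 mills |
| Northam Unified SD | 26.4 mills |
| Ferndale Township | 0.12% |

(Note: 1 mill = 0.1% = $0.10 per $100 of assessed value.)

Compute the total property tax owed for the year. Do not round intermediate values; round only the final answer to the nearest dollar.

Assessed value = $341,245 × 0.38 = $129,673.1
Taxable value = $129,673.1 − $7,500 = $122,173.1
Pinecrest County: $122,173.1 × 0.00576 = $703.717056
City of Rookery: $122,173.1 × 0.009 = $1,099.5579
Northam Unified SD: $122,173.1 × 0.0264 = $3,225.36984
Ferndale Township: $122,173.1 × 0.0012 = $146.60772
Total = $5,175.252516

$5,175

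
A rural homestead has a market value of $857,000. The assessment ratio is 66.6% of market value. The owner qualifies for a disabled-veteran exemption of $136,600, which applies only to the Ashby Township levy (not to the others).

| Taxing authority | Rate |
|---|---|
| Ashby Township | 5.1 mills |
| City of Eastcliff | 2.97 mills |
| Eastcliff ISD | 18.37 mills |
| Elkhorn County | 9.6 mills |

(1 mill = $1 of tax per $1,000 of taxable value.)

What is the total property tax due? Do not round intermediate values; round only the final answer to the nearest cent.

Assessed value = $857,000 × 0.666 = $570,762
Ashby Township: ($570,762 − $136,600) × 0.0051 = $434,162 × 0.0051 = $2,214.2262
City of Eastcliff: $570,762 × 0.00297 = $1,695.16314
Eastcliff ISD: $570,762 × 0.01837 = $10,484.89794
Elkhorn County: $570,762 × 0.0096 = $5,479.3152
Total = $19,873.60248

$19,873.60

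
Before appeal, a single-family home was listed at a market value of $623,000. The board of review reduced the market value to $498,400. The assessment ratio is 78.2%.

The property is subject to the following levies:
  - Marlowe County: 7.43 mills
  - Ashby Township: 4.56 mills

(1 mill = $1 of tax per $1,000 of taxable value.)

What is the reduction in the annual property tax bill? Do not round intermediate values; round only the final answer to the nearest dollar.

$1,168

Old assessed value = $623,000 × 0.782 = $487,186
New assessed value = $498,400 × 0.782 = $389,748.8
Combined rate = 0.00743 + 0.00456 = 0.01199
Old tax = $487,186 × 0.01199 = $5,841.36014
New tax = $389,748.8 × 0.01199 = $4,673.088112
Reduction = $5,841.36014 − $4,673.088112 = $1,168.272028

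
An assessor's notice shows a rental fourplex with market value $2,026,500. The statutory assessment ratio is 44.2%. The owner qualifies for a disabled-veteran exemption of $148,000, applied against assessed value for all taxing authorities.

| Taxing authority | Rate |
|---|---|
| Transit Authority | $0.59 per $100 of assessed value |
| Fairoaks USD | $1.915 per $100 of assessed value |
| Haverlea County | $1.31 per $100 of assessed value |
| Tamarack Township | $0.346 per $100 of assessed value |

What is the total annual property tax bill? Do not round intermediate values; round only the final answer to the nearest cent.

$31,112.34

Assessed value = $2,026,500 × 0.442 = $895,713
Taxable value = $895,713 − $148,000 = $747,713
Transit Authority: $747,713 × 0.0059 = $4,411.5067
Fairoaks USD: $747,713 × 0.01915 = $14,318.70395
Haverlea County: $747,713 × 0.0131 = $9,795.0403
Tamarack Township: $747,713 × 0.00346 = $2,587.08698
Total = $4,411.5067 + $14,318.70395 + $9,795.0403 + $2,587.08698 = $31,112.33793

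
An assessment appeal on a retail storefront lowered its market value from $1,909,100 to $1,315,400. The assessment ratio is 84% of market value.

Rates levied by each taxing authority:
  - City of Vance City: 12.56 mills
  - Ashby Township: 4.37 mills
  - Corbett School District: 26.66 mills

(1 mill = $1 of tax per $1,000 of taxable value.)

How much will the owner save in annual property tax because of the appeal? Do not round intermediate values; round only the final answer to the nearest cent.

$21,738.68

Old assessed value = $1,909,100 × 0.84 = $1,603,644
New assessed value = $1,315,400 × 0.84 = $1,104,936
Combined rate = 0.01256 + 0.00437 + 0.02666 = 0.04359
Old tax = $1,603,644 × 0.04359 = $69,902.84196
New tax = $1,104,936 × 0.04359 = $48,164.16024
Reduction = $69,902.84196 − $48,164.16024 = $21,738.68172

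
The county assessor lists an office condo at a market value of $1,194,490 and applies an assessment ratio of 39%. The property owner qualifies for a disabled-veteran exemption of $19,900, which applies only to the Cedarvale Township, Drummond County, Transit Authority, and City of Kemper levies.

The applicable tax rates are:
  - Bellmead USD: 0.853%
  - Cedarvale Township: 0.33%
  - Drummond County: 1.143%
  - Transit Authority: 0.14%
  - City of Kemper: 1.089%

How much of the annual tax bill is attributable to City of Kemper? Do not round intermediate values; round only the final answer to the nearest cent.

Assessed value = $1,194,490 × 0.39 = $465,851.1
City of Kemper taxable value = $465,851.1 − $19,900 = $445,951.1
City of Kemper levy = $445,951.1 × 0.01089 = $4,856.407479

$4,856.41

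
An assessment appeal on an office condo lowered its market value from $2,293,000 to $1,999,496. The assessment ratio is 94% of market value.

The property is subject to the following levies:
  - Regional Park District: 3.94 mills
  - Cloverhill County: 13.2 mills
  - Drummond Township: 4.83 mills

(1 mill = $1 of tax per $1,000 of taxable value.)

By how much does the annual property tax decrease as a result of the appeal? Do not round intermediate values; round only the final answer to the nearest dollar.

Old assessed value = $2,293,000 × 0.94 = $2,155,420
New assessed value = $1,999,496 × 0.94 = $1,879,526.24
Combined rate = 0.00394 + 0.0132 + 0.00483 = 0.02197
Old tax = $2,155,420 × 0.02197 = $47,354.5774
New tax = $1,879,526.24 × 0.02197 = $41,293.1914928
Reduction = $47,354.5774 − $41,293.1914928 = $6,061.3859072

$6,061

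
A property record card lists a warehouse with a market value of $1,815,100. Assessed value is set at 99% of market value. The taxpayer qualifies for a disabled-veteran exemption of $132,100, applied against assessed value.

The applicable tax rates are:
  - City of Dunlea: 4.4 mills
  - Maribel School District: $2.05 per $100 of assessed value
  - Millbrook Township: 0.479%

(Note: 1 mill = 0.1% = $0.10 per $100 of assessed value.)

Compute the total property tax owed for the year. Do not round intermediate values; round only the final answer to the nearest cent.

Assessed value = $1,815,100 × 0.99 = $1,796,949
Taxable value = $1,796,949 − $132,100 = $1,664,849
City of Dunlea: $1,664,849 × 0.0044 = $7,325.3356
Maribel School District: $1,664,849 × 0.0205 = $34,129.4045
Millbrook Township: $1,664,849 × 0.00479 = $7,974.62671
Total = $49,429.36681

$49,429.37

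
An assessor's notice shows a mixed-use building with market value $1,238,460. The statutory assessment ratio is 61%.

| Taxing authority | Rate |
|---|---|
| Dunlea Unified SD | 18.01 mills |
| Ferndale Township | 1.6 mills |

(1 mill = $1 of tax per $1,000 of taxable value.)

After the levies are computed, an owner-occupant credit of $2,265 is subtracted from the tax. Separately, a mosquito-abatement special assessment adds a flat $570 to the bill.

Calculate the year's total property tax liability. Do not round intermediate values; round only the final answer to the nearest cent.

Assessed value = $1,238,460 × 0.61 = $755,460.6
Dunlea Unified SD: $755,460.6 × 0.01801 = $13,605.845406
Ferndale Township: $755,460.6 × 0.0016 = $1,208.73696
Levies subtotal = $14,814.582366
After credit = $14,814.582366 − $2,265 = $12,549.582366
Total = $12,549.582366 + $570 = $13,119.582366

$13,119.58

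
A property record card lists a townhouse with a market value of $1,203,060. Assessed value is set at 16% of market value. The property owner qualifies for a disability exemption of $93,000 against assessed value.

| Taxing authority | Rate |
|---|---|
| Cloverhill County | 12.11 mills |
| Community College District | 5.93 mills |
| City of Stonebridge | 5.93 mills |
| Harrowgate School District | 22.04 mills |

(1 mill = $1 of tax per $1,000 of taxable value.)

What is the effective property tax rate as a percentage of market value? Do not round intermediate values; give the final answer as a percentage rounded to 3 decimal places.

Assessed value = $1,203,060 × 0.16 = $192,489.6
Taxable value = $192,489.6 − $93,000 = $99,489.6
Cloverhill County: $99,489.6 × 0.01211 = $1,204.819056
Community College District: $99,489.6 × 0.00593 = $589.973328
City of Stonebridge: $99,489.6 × 0.00593 = $589.973328
Harrowgate School District: $99,489.6 × 0.02204 = $2,192.750784
Total tax = $4,577.516496
Effective rate = $4,577.516496 ÷ $1,203,060 = 0.380% of market value

0.380%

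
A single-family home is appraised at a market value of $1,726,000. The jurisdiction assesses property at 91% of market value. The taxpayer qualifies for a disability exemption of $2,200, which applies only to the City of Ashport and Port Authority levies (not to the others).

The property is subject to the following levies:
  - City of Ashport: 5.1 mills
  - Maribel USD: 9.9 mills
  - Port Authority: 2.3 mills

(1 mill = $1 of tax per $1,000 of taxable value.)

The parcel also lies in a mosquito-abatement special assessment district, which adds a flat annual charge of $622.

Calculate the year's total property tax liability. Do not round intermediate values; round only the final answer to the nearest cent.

Assessed value = $1,726,000 × 0.91 = $1,570,660
City of Ashport: ($1,570,660 − $2,200) × 0.0051 = $1,568,460 × 0.0051 = $7,999.146
Maribel USD: $1,570,660 × 0.0099 = $15,549.534
Port Authority: ($1,570,660 − $2,200) × 0.0023 = $1,568,460 × 0.0023 = $3,607.458
Levies subtotal = $27,156.138
Total = $27,156.138 + $622 = $27,778.138

$27,778.14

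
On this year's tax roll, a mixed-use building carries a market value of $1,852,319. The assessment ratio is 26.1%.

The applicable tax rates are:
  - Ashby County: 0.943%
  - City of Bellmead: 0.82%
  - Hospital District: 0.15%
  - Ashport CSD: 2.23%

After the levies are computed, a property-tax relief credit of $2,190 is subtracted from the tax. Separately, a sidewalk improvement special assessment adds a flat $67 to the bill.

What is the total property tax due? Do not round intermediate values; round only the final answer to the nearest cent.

Assessed value = $1,852,319 × 0.261 = $483,455.259
Ashby County: $483,455.259 × 0.00943 = $4,558.98309237
City of Bellmead: $483,455.259 × 0.0082 = $3,964.3331238
Hospital District: $483,455.259 × 0.0015 = $725.1828885
Ashport CSD: $483,455.259 × 0.0223 = $10,781.0522757
Levies subtotal = $20,029.55138037
After credit = $20,029.55138037 − $2,190 = $17,839.55138037
Total = $17,839.55138037 + $67 = $17,906.55138037

$17,906.55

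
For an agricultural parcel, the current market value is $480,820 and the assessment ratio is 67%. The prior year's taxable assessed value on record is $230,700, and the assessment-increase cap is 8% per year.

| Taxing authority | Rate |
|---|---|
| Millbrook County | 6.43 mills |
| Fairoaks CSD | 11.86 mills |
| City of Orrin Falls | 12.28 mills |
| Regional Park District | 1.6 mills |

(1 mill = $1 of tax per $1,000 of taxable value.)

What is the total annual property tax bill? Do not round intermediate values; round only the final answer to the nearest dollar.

Uncapped assessed value = $480,820 × 0.67 = $322,149.4
Cap limit = $230,700 × 1.08 = $249,156
Taxable assessed value = min($322,149.4, $249,156) = $249,156 (cap binds)
Millbrook County: $249,156 × 0.00643 = $1,602.07308
Fairoaks CSD: $249,156 × 0.01186 = $2,954.99016
City of Orrin Falls: $249,156 × 0.01228 = $3,059.63568
Regional Park District: $249,156 × 0.0016 = $398.6496
Total = $8,015.34852

$8,015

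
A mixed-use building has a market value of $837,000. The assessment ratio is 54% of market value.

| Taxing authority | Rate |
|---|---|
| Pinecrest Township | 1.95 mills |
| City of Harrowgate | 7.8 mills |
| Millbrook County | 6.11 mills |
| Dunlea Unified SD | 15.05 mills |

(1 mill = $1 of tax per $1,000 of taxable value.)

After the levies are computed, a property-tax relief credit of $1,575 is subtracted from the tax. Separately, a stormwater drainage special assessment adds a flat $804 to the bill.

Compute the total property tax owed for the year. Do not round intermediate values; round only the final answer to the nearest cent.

$13,199.70

Assessed value = $837,000 × 0.54 = $451,980
Pinecrest Township: $451,980 × 0.00195 = $881.361
City of Harrowgate: $451,980 × 0.0078 = $3,525.444
Millbrook County: $451,980 × 0.00611 = $2,761.5978
Dunlea Unified SD: $451,980 × 0.01505 = $6,802.299
Levies subtotal = $13,970.7018
After credit = $13,970.7018 − $1,575 = $12,395.7018
Total = $12,395.7018 + $804 = $13,199.7018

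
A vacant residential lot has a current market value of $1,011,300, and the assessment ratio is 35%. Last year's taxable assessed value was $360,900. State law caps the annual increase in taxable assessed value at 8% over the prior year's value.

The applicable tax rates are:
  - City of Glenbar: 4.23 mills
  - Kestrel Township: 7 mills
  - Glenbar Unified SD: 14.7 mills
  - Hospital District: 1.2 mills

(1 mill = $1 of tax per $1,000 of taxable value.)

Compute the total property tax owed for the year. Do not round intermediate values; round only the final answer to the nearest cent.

Uncapped assessed value = $1,011,300 × 0.35 = $353,955
Cap limit = $360,900 × 1.08 = $389,772
Taxable assessed value = min($353,955, $389,772) = $353,955 (cap does not bind)
City of Glenbar: $353,955 × 0.00423 = $1,497.22965
Kestrel Township: $353,955 × 0.007 = $2,477.685
Glenbar Unified SD: $353,955 × 0.0147 = $5,203.1385
Hospital District: $353,955 × 0.0012 = $424.746
Total = $9,602.79915

$9,602.80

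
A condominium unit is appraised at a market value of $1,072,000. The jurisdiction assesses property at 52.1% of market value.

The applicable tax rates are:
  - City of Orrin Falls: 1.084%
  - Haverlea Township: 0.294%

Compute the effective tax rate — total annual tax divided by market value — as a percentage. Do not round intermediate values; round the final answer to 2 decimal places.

Assessed value = $1,072,000 × 0.521 = $558,512
City of Orrin Falls: $558,512 × 0.01084 = $6,054.27008
Haverlea Township: $558,512 × 0.00294 = $1,642.02528
Total tax = $7,696.29536
Effective rate = $7,696.29536 ÷ $1,072,000 = 0.72% of market value

0.72%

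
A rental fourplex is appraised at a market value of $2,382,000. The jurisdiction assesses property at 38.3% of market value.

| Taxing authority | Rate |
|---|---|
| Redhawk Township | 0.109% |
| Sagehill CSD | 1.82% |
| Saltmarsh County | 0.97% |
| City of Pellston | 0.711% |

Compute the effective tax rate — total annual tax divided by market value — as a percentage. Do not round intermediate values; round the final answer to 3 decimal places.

Assessed value = $2,382,000 × 0.383 = $912,306
Redhawk Township: $912,306 × 0.00109 = $994.41354
Sagehill CSD: $912,306 × 0.0182 = $16,603.9692
Saltmarsh County: $912,306 × 0.0097 = $8,849.3682
City of Pellston: $912,306 × 0.00711 = $6,486.49566
Total tax = $32,934.2466
Effective rate = $32,934.2466 ÷ $2,382,000 = 1.383% of market value

1.383%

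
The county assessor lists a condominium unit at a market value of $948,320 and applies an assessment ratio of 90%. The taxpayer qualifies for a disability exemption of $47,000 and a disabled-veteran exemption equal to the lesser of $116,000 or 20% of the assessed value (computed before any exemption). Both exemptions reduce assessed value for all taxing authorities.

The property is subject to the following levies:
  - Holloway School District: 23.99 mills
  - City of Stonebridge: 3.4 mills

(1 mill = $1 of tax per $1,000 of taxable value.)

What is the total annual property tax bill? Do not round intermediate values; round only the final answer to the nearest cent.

Assessed value = $948,320 × 0.9 = $853,488
Disabled-veteran exemption = min($116,000, 20% × $853,488) = min($116,000, $170,697.6) = $116,000 (dollar cap binds)
Taxable value = $853,488 − $47,000 − $116,000 = $690,488
Holloway School District: $690,488 × 0.02399 = $16,564.80712
City of Stonebridge: $690,488 × 0.0034 = $2,347.6592
Total = $18,912.46632

$18,912.47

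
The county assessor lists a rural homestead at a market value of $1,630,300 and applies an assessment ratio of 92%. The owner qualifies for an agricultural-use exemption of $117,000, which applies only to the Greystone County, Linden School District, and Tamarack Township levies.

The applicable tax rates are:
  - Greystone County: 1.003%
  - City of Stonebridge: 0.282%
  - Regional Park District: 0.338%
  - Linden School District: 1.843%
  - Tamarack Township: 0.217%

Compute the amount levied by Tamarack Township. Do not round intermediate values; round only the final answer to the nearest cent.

$3,000.84

Assessed value = $1,630,300 × 0.92 = $1,499,876
Tamarack Township taxable value = $1,499,876 − $117,000 = $1,382,876
Tamarack Township levy = $1,382,876 × 0.00217 = $3,000.84092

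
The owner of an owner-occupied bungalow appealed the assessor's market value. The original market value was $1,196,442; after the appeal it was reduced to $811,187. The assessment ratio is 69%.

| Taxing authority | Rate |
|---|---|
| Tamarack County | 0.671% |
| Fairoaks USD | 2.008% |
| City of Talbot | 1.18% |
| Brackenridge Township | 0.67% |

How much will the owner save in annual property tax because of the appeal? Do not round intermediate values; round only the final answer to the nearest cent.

$12,039.26

Old assessed value = $1,196,442 × 0.69 = $825,544.98
New assessed value = $811,187 × 0.69 = $559,719.03
Combined rate = 0.00671 + 0.02008 + 0.0118 + 0.0067 = 0.04529
Old tax = $825,544.98 × 0.04529 = $37,388.9321442
New tax = $559,719.03 × 0.04529 = $25,349.6748687
Reduction = $37,388.9321442 − $25,349.6748687 = $12,039.2572755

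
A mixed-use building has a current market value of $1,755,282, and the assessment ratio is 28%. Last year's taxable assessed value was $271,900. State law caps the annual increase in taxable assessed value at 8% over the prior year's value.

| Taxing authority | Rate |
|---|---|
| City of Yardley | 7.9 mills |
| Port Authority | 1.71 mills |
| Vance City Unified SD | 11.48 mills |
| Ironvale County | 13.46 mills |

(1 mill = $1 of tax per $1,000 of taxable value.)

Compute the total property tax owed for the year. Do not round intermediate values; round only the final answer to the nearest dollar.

$10,146

Uncapped assessed value = $1,755,282 × 0.28 = $491,478.96
Cap limit = $271,900 × 1.08 = $293,652
Taxable assessed value = min($491,478.96, $293,652) = $293,652 (cap binds)
City of Yardley: $293,652 × 0.0079 = $2,319.8508
Port Authority: $293,652 × 0.00171 = $502.14492
Vance City Unified SD: $293,652 × 0.01148 = $3,371.12496
Ironvale County: $293,652 × 0.01346 = $3,952.55592
Total = $10,145.6766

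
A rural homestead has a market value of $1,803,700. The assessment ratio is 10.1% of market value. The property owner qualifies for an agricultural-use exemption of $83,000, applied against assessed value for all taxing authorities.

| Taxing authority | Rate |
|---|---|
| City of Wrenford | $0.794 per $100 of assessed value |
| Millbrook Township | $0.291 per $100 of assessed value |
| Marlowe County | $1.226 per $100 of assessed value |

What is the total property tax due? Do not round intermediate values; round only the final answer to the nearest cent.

Assessed value = $1,803,700 × 0.101 = $182,173.7
Taxable value = $182,173.7 − $83,000 = $99,173.7
City of Wrenford: $99,173.7 × 0.00794 = $787.439178
Millbrook Township: $99,173.7 × 0.00291 = $288.595467
Marlowe County: $99,173.7 × 0.01226 = $1,215.869562
Total = $787.439178 + $288.595467 + $1,215.869562 = $2,291.904207

$2,291.90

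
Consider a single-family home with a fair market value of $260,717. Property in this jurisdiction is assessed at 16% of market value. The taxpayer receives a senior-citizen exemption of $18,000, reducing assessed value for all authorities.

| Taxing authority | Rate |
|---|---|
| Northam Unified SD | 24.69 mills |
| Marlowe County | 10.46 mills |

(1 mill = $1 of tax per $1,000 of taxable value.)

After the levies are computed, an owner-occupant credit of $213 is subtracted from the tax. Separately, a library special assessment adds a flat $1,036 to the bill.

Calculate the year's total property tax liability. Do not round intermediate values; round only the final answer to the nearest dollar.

Assessed value = $260,717 × 0.16 = $41,714.72
Taxable value = $41,714.72 − $18,000 = $23,714.72
Northam Unified SD: $23,714.72 × 0.02469 = $585.5164368
Marlowe County: $23,714.72 × 0.01046 = $248.0559712
Levies subtotal = $833.572408
After credit = $833.572408 − $213 = $620.572408
Total = $620.572408 + $1,036 = $1,656.572408

$1,657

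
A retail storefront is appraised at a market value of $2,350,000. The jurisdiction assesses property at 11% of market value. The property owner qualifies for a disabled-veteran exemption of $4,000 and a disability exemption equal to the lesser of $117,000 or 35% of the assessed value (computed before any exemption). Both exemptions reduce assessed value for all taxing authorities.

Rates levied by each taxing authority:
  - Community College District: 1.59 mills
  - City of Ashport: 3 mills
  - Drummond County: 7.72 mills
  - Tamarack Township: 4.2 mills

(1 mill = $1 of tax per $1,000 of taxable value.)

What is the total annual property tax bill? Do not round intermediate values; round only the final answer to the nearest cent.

Assessed value = $2,350,000 × 0.11 = $258,500
Disability exemption = min($117,000, 35% × $258,500) = min($117,000, $90,475) = $90,475 (percentage binds)
Taxable value = $258,500 − $4,000 − $90,475 = $164,025
Community College District: $164,025 × 0.00159 = $260.79975
City of Ashport: $164,025 × 0.003 = $492.075
Drummond County: $164,025 × 0.00772 = $1,266.273
Tamarack Township: $164,025 × 0.0042 = $688.905
Total = $2,708.05275

$2,708.05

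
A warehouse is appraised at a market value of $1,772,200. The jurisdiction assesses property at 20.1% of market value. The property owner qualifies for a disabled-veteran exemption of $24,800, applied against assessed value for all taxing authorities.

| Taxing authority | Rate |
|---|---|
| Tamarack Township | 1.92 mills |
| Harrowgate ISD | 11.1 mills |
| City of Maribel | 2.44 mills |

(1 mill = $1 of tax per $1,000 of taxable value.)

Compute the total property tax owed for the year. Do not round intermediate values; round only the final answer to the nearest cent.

$5,123.63

Assessed value = $1,772,200 × 0.201 = $356,212.2
Taxable value = $356,212.2 − $24,800 = $331,412.2
Tamarack Township: $331,412.2 × 0.00192 = $636.311424
Harrowgate ISD: $331,412.2 × 0.0111 = $3,678.67542
City of Maribel: $331,412.2 × 0.00244 = $808.645768
Total = $636.311424 + $3,678.67542 + $808.645768 = $5,123.632612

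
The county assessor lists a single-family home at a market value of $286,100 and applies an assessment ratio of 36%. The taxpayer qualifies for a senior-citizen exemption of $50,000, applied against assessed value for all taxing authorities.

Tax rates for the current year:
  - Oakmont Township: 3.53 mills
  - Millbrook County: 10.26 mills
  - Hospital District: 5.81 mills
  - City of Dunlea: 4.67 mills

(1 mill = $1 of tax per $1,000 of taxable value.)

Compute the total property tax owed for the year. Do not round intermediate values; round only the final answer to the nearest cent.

$1,286.21

Assessed value = $286,100 × 0.36 = $102,996
Taxable value = $102,996 − $50,000 = $52,996
Oakmont Township: $52,996 × 0.00353 = $187.07588
Millbrook County: $52,996 × 0.01026 = $543.73896
Hospital District: $52,996 × 0.00581 = $307.90676
City of Dunlea: $52,996 × 0.00467 = $247.49132
Total = $187.07588 + $543.73896 + $307.90676 + $247.49132 = $1,286.21292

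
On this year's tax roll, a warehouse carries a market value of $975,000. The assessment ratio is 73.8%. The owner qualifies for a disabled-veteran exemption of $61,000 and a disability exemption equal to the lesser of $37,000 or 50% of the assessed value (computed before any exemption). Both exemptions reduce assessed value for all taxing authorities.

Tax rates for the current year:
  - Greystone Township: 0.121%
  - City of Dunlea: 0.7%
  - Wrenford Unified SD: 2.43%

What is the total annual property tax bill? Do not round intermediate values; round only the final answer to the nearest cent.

$20,206.59

Assessed value = $975,000 × 0.738 = $719,550
Disability exemption = min($37,000, 50% × $719,550) = min($37,000, $359,775) = $37,000 (dollar cap binds)
Taxable value = $719,550 − $61,000 − $37,000 = $621,550
Greystone Township: $621,550 × 0.00121 = $752.0755
City of Dunlea: $621,550 × 0.007 = $4,350.85
Wrenford Unified SD: $621,550 × 0.0243 = $15,103.665
Total = $20,206.5905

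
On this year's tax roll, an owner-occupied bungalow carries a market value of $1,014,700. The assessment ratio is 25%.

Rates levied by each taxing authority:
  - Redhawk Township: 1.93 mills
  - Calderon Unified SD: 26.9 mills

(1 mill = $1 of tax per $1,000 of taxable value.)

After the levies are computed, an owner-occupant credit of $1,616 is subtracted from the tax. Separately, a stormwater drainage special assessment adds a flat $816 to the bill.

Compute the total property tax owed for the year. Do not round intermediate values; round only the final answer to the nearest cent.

$6,513.45

Assessed value = $1,014,700 × 0.25 = $253,675
Redhawk Township: $253,675 × 0.00193 = $489.59275
Calderon Unified SD: $253,675 × 0.0269 = $6,823.8575
Levies subtotal = $7,313.45025
After credit = $7,313.45025 − $1,616 = $5,697.45025
Total = $5,697.45025 + $816 = $6,513.45025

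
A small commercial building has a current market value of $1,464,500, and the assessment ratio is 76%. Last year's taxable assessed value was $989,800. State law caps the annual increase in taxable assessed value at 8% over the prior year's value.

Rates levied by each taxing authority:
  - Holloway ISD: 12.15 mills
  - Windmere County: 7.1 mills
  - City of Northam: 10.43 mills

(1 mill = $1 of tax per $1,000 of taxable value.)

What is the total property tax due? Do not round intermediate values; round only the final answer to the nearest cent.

$31,727.45

Uncapped assessed value = $1,464,500 × 0.76 = $1,113,020
Cap limit = $989,800 × 1.08 = $1,068,984
Taxable assessed value = min($1,113,020, $1,068,984) = $1,068,984 (cap binds)
Holloway ISD: $1,068,984 × 0.01215 = $12,988.1556
Windmere County: $1,068,984 × 0.0071 = $7,589.7864
City of Northam: $1,068,984 × 0.01043 = $11,149.50312
Total = $31,727.44512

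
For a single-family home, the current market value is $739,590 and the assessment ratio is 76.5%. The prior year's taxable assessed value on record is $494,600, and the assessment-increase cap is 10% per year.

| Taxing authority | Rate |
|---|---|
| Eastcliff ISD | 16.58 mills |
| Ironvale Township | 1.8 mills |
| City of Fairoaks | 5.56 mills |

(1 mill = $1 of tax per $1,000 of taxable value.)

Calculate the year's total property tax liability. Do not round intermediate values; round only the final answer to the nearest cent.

Uncapped assessed value = $739,590 × 0.765 = $565,786.35
Cap limit = $494,600 × 1.1 = $544,060
Taxable assessed value = min($565,786.35, $544,060) = $544,060 (cap binds)
Eastcliff ISD: $544,060 × 0.01658 = $9,020.5148
Ironvale Township: $544,060 × 0.0018 = $979.308
City of Fairoaks: $544,060 × 0.00556 = $3,024.9736
Total = $13,024.7964

$13,024.80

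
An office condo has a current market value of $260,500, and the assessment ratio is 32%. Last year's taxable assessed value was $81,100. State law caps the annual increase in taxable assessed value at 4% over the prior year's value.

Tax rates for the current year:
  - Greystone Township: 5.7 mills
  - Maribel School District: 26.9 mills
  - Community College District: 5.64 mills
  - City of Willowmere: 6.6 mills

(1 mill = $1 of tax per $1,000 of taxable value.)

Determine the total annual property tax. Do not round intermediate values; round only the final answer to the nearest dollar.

$3,738

Uncapped assessed value = $260,500 × 0.32 = $83,360
Cap limit = $81,100 × 1.04 = $84,344
Taxable assessed value = min($83,360, $84,344) = $83,360 (cap does not bind)
Greystone Township: $83,360 × 0.0057 = $475.152
Maribel School District: $83,360 × 0.0269 = $2,242.384
Community College District: $83,360 × 0.00564 = $470.1504
City of Willowmere: $83,360 × 0.0066 = $550.176
Total = $3,737.8624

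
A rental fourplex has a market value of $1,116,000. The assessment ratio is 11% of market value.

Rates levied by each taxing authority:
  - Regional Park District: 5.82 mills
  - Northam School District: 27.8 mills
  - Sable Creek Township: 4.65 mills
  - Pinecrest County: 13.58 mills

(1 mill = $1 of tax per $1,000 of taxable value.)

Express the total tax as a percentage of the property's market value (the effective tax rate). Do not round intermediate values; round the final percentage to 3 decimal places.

0.570%

Assessed value = $1,116,000 × 0.11 = $122,760
Regional Park District: $122,760 × 0.00582 = $714.4632
Northam School District: $122,760 × 0.0278 = $3,412.728
Sable Creek Township: $122,760 × 0.00465 = $570.834
Pinecrest County: $122,760 × 0.01358 = $1,667.0808
Total tax = $6,365.106
Effective rate = $6,365.106 ÷ $1,116,000 = 0.570% of market value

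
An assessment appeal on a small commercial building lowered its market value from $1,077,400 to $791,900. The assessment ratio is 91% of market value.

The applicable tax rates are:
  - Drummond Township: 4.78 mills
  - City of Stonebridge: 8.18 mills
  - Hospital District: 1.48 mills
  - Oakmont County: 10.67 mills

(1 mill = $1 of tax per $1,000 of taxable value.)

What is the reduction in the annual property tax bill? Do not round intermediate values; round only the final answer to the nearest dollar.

$6,524

Old assessed value = $1,077,400 × 0.91 = $980,434
New assessed value = $791,900 × 0.91 = $720,629
Combined rate = 0.00478 + 0.00818 + 0.00148 + 0.01067 = 0.02511
Old tax = $980,434 × 0.02511 = $24,618.69774
New tax = $720,629 × 0.02511 = $18,094.99419
Reduction = $24,618.69774 − $18,094.99419 = $6,523.70355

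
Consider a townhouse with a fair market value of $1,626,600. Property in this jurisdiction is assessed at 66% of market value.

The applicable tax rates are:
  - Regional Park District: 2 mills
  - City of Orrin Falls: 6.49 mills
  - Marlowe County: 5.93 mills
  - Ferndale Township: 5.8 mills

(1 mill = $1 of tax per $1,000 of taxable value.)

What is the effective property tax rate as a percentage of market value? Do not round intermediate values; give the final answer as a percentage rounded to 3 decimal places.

Assessed value = $1,626,600 × 0.66 = $1,073,556
Regional Park District: $1,073,556 × 0.002 = $2,147.112
City of Orrin Falls: $1,073,556 × 0.00649 = $6,967.37844
Marlowe County: $1,073,556 × 0.00593 = $6,366.18708
Ferndale Township: $1,073,556 × 0.0058 = $6,226.6248
Total tax = $21,707.30232
Effective rate = $21,707.30232 ÷ $1,626,600 = 1.335% of market value

1.335%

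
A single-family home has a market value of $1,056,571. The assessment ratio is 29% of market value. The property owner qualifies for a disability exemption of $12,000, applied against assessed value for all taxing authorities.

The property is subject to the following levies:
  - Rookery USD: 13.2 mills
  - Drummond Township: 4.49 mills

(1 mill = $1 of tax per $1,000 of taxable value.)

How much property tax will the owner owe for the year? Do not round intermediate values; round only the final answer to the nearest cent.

Assessed value = $1,056,571 × 0.29 = $306,405.59
Taxable value = $306,405.59 − $12,000 = $294,405.59
Rookery USD: $294,405.59 × 0.0132 = $3,886.153788
Drummond Township: $294,405.59 × 0.00449 = $1,321.8810991
Total = $3,886.153788 + $1,321.8810991 = $5,208.0348871

$5,208.03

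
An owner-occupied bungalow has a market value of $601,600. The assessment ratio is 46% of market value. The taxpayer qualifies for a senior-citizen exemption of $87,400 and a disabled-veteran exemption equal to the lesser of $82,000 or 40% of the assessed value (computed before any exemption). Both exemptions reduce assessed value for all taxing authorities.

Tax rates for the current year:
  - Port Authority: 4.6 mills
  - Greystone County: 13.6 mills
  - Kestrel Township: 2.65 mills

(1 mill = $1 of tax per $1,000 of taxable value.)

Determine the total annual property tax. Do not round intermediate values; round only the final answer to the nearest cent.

Assessed value = $601,600 × 0.46 = $276,736
Disabled-veteran exemption = min($82,000, 40% × $276,736) = min($82,000, $110,694.4) = $82,000 (dollar cap binds)
Taxable value = $276,736 − $87,400 − $82,000 = $107,336
Port Authority: $107,336 × 0.0046 = $493.7456
Greystone County: $107,336 × 0.0136 = $1,459.7696
Kestrel Township: $107,336 × 0.00265 = $284.4404
Total = $2,237.9556

$2,237.96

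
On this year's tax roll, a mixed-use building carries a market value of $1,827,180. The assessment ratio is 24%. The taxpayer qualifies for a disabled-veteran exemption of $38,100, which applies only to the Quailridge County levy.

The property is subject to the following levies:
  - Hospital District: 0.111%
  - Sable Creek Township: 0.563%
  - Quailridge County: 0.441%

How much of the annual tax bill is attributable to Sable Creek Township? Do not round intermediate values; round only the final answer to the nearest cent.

Assessed value = $1,827,180 × 0.24 = $438,523.2
Sable Creek Township taxable value = $438,523.2 (exemption does not apply)
Sable Creek Township levy = $438,523.2 × 0.00563 = $2,468.885616

$2,468.89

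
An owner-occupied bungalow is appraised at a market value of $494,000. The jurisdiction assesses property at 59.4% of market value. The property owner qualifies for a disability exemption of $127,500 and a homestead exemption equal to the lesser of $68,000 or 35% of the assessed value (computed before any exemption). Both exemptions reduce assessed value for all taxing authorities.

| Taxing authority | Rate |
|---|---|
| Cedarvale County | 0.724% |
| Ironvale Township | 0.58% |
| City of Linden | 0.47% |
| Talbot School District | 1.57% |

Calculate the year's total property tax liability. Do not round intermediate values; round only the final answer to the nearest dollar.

Assessed value = $494,000 × 0.594 = $293,436
Homestead exemption = min($68,000, 35% × $293,436) = min($68,000, $102,702.6) = $68,000 (dollar cap binds)
Taxable value = $293,436 − $127,500 − $68,000 = $97,936
Cedarvale County: $97,936 × 0.00724 = $709.05664
Ironvale Township: $97,936 × 0.0058 = $568.0288
City of Linden: $97,936 × 0.0047 = $460.2992
Talbot School District: $97,936 × 0.0157 = $1,537.5952
Total = $3,274.97984

$3,275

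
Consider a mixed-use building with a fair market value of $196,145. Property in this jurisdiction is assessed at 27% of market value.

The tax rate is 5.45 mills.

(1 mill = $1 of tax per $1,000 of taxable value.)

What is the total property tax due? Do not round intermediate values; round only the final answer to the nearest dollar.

Assessed value = $196,145 × 0.27 = $52,959.15
Tax = $52,959.15 × 0.00545 = $288.6273675

$289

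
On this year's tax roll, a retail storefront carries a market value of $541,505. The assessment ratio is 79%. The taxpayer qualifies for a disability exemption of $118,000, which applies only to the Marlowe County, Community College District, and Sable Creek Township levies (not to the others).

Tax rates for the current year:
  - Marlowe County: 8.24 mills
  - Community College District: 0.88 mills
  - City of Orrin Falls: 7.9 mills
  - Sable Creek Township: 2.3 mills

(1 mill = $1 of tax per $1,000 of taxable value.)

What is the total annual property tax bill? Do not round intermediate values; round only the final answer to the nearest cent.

$6,917.32

Assessed value = $541,505 × 0.79 = $427,788.95
Marlowe County: ($427,788.95 − $118,000) × 0.00824 = $309,788.95 × 0.00824 = $2,552.660948
Community College District: ($427,788.95 − $118,000) × 0.00088 = $309,788.95 × 0.00088 = $272.614276
City of Orrin Falls: $427,788.95 × 0.0079 = $3,379.532705
Sable Creek Township: ($427,788.95 − $118,000) × 0.0023 = $309,788.95 × 0.0023 = $712.514585
Total = $6,917.322514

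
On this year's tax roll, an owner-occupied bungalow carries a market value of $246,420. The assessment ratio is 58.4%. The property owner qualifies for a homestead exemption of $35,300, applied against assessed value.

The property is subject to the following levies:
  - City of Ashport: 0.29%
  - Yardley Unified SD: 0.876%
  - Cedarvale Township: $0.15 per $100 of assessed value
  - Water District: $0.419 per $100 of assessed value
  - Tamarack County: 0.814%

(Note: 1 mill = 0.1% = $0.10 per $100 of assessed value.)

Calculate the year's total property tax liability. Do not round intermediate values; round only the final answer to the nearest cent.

Assessed value = $246,420 × 0.584 = $143,909.28
Taxable value = $143,909.28 − $35,300 = $108,609.28
City of Ashport: $108,609.28 × 0.0029 = $314.966912
Yardley Unified SD: $108,609.28 × 0.00876 = $951.4172928
Cedarvale Township: $108,609.28 × 0.0015 = $162.91392
Water District: $108,609.28 × 0.00419 = $455.0728832
Tamarack County: $108,609.28 × 0.00814 = $884.0795392
Total = $2,768.4505472

$2,768.45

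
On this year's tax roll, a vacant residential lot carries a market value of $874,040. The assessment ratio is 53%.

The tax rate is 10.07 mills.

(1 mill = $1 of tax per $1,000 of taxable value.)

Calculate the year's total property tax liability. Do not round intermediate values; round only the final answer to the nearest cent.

$4,664.84

Assessed value = $874,040 × 0.53 = $463,241.2
Tax = $463,241.2 × 0.01007 = $4,664.838884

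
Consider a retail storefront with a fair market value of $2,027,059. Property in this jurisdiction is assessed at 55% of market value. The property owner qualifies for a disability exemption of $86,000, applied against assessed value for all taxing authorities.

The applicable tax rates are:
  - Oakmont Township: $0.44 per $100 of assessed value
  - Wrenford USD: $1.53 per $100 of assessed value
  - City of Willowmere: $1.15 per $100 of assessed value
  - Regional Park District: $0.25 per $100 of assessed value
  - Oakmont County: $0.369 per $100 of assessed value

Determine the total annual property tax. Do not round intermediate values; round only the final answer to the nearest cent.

Assessed value = $2,027,059 × 0.55 = $1,114,882.45
Taxable value = $1,114,882.45 − $86,000 = $1,028,882.45
Oakmont Township: $1,028,882.45 × 0.0044 = $4,527.08278
Wrenford USD: $1,028,882.45 × 0.0153 = $15,741.901485
City of Willowmere: $1,028,882.45 × 0.0115 = $11,832.148175
Regional Park District: $1,028,882.45 × 0.0025 = $2,572.206125
Oakmont County: $1,028,882.45 × 0.00369 = $3,796.5762405
Total = $4,527.08278 + $15,741.901485 + $11,832.148175 + $2,572.206125 + $3,796.5762405 = $38,469.9148055

$38,469.91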